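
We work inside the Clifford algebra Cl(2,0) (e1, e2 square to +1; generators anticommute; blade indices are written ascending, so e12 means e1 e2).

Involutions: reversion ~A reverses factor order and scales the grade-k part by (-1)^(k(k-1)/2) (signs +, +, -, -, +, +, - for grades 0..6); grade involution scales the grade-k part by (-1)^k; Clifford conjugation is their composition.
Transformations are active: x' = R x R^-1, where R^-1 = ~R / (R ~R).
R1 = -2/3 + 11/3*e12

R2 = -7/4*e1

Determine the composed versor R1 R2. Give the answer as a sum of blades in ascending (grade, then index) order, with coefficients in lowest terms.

Distribute over the terms of R2 (each basis-blade product reordered to ascending indices, repeated generators contracted through their squares):
R1 (-7/4*e1) = 7/6*e1 + 77/12*e2
Answer: 7/6*e1 + 77/12*e2


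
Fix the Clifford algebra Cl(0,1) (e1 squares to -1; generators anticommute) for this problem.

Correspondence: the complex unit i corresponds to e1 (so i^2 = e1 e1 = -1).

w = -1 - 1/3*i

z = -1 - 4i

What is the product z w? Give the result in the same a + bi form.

In blades: z = -1 - 4*e1, w = -1 - 1/3*e1.
Distribute z over w term by term (generator squares from the signature, products reordered to ascending indices): (-1)*w = 1 + 1/3*e1; (-4*e1)*w = -4/3 + 4*e1.
Sum: -1/3 + 13/3*e1; translating back through the correspondence:
Answer: -1/3 + 13/3*i


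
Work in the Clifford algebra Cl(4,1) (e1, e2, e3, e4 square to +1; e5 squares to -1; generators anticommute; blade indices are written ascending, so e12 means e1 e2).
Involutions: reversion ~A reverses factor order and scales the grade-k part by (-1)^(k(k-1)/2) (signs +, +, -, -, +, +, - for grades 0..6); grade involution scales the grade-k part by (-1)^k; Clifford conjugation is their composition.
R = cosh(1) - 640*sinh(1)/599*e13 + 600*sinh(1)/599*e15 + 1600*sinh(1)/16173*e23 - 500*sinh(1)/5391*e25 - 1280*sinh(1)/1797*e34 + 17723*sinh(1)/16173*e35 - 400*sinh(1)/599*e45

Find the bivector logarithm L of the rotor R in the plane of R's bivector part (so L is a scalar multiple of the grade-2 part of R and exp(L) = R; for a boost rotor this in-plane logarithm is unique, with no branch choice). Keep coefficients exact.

The scalar part of R is cosh(1), so cosh pins the rapidity up to sign — the sign comes from the bivector part; dividing that part by sinh of the rapidity yields the plane, and the in-plane L = rapidity * plane is unique because the two sign choices cancel.
Concretely: cosh(rapidity) = cosh(1) gives rapidity = ±1, and since rapidity/sinh(rapidity) is even the sign is immaterial: L = (rapidity/sinh(rapidity)) * <R>_2 = (1/sinh(1)) * <R>_2.
Answer: -640/599*e13 + 600/599*e15 + 1600/16173*e23 - 500/5391*e25 - 1280/1797*e34 + 17723/16173*e35 - 400/599*e45


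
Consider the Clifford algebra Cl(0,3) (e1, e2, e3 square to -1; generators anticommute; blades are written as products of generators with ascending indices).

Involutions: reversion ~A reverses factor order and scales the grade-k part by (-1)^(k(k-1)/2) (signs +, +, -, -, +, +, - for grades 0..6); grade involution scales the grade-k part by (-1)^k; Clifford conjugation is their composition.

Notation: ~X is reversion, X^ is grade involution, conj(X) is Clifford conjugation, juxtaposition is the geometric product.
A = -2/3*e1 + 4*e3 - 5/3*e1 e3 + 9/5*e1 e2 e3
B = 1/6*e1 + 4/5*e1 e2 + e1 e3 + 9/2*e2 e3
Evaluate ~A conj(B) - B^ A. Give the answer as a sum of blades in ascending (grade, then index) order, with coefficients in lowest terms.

first term: 14/9 - 121/10*e1 - 251/15*e2 - 1073/450*e3 - 15/2*e1 e2 + 2/3*e1 e3 + 31/30*e2 e3 - 1/5*e1 e2 e3
second term: 14/9 - 121/10*e1 - 251/15*e2 - 1073/450*e3 + 15/2*e1 e2 - 2/3*e1 e3 - 31/30*e2 e3 + 1/5*e1 e2 e3
Answer: -15*e1 e2 + 4/3*e1 e3 + 31/15*e2 e3 - 2/5*e1 e2 e3


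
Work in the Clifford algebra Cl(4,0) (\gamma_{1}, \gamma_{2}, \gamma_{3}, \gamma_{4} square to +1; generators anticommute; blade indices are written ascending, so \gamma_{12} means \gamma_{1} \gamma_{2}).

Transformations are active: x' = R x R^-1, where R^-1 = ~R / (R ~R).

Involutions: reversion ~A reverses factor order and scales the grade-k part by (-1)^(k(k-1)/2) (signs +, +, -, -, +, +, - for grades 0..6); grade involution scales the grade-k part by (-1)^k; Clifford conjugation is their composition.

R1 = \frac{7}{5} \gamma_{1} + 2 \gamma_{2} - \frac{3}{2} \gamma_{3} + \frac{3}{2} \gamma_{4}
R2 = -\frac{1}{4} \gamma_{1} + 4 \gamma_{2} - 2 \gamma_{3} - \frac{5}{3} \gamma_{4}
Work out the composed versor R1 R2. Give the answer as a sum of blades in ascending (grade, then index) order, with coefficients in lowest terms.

Distribute over the terms of R1 (each basis-blade product reordered to ascending indices, repeated generators contracted through their squares):
(\frac{7}{5} \gamma_{1}) R2 = -\frac{7}{20} + \frac{28}{5} \gamma_{12} - \frac{14}{5} \gamma_{13} - \frac{7}{3} \gamma_{14}
(2 \gamma_{2}) R2 = 8 + \frac{1}{2} \gamma_{12} - 4 \gamma_{23} - \frac{10}{3} \gamma_{24}
(-\frac{3}{2} \gamma_{3}) R2 = 3 - \frac{3}{8} \gamma_{13} + 6 \gamma_{23} + \frac{5}{2} \gamma_{34}
(\frac{3}{2} \gamma_{4}) R2 = -\frac{5}{2} + \frac{3}{8} \gamma_{14} - 6 \gamma_{24} + 3 \gamma_{34}
Summing the partial products and collecting blades:
Answer: \frac{163}{20} + \frac{61}{10} \gamma_{12} - \frac{127}{40} \gamma_{13} - \frac{47}{24} \gamma_{14} + 2 \gamma_{23} - \frac{28}{3} \gamma_{24} + \frac{11}{2} \gamma_{34}


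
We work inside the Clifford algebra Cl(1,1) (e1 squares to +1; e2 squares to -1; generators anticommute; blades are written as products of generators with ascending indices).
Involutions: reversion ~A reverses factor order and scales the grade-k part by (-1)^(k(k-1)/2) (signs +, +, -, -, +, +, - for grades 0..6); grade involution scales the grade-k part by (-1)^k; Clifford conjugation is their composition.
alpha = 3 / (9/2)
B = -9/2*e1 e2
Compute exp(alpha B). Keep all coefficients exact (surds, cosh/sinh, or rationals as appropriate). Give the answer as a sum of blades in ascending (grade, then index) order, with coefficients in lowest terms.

B^2 = (-9/2)^2*(e1 e2)^2 = 81/4*(+1) = 81/4 (a basis 2-blade squares to minus the product of its generators' squares).
B^2 = 81/4 — a positive square means the series sums to a boost: l = 9/2, alpha*l = 3, so exp(alpha B) = cosh(3) + (sinh(3)/(9/2))*B = cosh(3) + (2*sinh(3)/9)*B.
Answer: cosh(3) - sinh(3)*e1 e2


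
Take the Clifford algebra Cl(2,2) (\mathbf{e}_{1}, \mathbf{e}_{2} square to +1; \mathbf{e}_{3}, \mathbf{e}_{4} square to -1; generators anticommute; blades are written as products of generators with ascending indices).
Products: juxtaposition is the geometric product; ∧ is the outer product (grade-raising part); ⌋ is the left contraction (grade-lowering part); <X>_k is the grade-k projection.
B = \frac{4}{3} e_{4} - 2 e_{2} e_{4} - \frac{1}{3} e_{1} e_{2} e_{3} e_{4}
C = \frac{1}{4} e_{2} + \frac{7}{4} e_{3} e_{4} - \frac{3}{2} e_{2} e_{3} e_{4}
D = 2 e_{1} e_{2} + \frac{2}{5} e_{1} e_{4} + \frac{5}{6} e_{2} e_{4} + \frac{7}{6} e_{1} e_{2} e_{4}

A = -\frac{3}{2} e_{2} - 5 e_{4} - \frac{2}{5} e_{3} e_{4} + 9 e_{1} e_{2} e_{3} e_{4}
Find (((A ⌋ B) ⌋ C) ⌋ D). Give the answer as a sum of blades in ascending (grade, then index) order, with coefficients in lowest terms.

step 1: \frac{11}{3} + 10 e_{2} + 3 e_{4} - \frac{2}{15} e_{1} e_{2} + \frac{5}{3} e_{1} e_{2} e_{3} - \frac{1}{2} e_{1} e_{3} e_{4}
step 2: \frac{5}{2} + \frac{11}{12} e_{2} + \frac{21}{4} e_{3} + \frac{9}{2} e_{2} e_{3} - \frac{103}{12} e_{3} e_{4} - \frac{11}{2} e_{2} e_{3} e_{4}
step 3: -\frac{11}{6} e_{1} + \frac{55}{72} e_{4} + 5 e_{1} e_{2} - \frac{5}{72} e_{1} e_{4} + \frac{25}{12} e_{2} e_{4} + \frac{35}{12} e_{1} e_{2} e_{4}
Answer: -\frac{11}{6} e_{1} + \frac{55}{72} e_{4} + 5 e_{1} e_{2} - \frac{5}{72} e_{1} e_{4} + \frac{25}{12} e_{2} e_{4} + \frac{35}{12} e_{1} e_{2} e_{4}


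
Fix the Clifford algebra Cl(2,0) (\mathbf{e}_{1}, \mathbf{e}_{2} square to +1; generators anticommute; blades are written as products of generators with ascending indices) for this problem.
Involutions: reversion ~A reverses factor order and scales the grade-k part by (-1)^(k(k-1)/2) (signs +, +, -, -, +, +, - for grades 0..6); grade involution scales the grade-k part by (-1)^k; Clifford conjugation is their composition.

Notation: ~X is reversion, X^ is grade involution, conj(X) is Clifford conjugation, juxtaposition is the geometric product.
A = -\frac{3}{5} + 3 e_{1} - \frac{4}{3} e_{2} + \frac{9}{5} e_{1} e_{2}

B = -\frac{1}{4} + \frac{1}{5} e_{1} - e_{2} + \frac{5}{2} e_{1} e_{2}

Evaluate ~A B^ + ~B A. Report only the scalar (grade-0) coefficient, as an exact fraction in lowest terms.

first term: \frac{163}{60} + \frac{271}{300} e_{1} + \frac{1031}{150} e_{2} + \frac{101}{60} e_{1} e_{2}
second term: \frac{79}{12} + \frac{1279}{300} e_{1} + \frac{1319}{150} e_{2} + \frac{227}{60} e_{1} e_{2}
Answer: \frac{93}{10}


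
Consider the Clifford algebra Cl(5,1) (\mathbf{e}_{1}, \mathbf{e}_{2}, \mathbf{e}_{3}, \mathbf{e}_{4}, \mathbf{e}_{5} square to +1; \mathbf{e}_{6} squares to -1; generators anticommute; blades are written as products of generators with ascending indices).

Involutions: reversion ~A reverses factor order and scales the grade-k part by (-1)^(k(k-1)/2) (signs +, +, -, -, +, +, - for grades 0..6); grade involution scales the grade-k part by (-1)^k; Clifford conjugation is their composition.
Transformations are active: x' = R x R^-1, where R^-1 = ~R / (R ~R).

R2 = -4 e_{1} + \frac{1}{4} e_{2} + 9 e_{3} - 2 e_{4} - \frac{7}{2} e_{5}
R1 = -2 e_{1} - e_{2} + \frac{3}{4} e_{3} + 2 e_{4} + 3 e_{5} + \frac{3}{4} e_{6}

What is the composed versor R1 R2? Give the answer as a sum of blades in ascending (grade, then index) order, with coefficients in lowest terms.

Distribute over the terms of R2 (each basis-blade product reordered to ascending indices, repeated generators contracted through their squares):
R1 (-4 e_{1}) = 8 - 4 e_{1} e_{2} + 3 e_{1} e_{3} + 8 e_{1} e_{4} + 12 e_{1} e_{5} + 3 e_{1} e_{6}
R1 (\frac{1}{4} e_{2}) = -\frac{1}{4} - \frac{1}{2} e_{1} e_{2} - \frac{3}{16} e_{2} e_{3} - \frac{1}{2} e_{2} e_{4} - \frac{3}{4} e_{2} e_{5} - \frac{3}{16} e_{2} e_{6}
R1 (9 e_{3}) = \frac{27}{4} - 18 e_{1} e_{3} - 9 e_{2} e_{3} - 18 e_{3} e_{4} - 27 e_{3} e_{5} - \frac{27}{4} e_{3} e_{6}
R1 (-2 e_{4}) = -4 + 4 e_{1} e_{4} + 2 e_{2} e_{4} - \frac{3}{2} e_{3} e_{4} + 6 e_{4} e_{5} + \frac{3}{2} e_{4} e_{6}
R1 (-\frac{7}{2} e_{5}) = -\frac{21}{2} + 7 e_{1} e_{5} + \frac{7}{2} e_{2} e_{5} - \frac{21}{8} e_{3} e_{5} - 7 e_{4} e_{5} + \frac{21}{8} e_{5} e_{6}
Summing the partial products and collecting blades:
Answer: -\frac{9}{2} e_{1} e_{2} - 15 e_{1} e_{3} + 12 e_{1} e_{4} + 19 e_{1} e_{5} + 3 e_{1} e_{6} - \frac{147}{16} e_{2} e_{3} + \frac{3}{2} e_{2} e_{4} + \frac{11}{4} e_{2} e_{5} - \frac{3}{16} e_{2} e_{6} - \frac{39}{2} e_{3} e_{4} - \frac{237}{8} e_{3} e_{5} - \frac{27}{4} e_{3} e_{6} - e_{4} e_{5} + \frac{3}{2} e_{4} e_{6} + \frac{21}{8} e_{5} e_{6}


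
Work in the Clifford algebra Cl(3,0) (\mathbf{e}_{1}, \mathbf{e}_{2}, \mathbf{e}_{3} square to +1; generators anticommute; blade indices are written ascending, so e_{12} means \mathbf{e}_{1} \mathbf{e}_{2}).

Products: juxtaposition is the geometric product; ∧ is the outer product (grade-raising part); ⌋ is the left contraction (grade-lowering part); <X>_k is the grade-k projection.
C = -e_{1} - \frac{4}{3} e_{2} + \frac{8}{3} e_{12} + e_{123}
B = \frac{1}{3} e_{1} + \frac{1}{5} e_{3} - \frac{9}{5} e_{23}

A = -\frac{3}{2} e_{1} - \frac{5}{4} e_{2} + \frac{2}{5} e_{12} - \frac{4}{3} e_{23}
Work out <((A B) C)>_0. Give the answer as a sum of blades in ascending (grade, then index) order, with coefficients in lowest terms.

step 1: -\frac{29}{10} - \frac{2}{5} e_{2} + \frac{9}{4} e_{3} + \frac{5}{12} e_{12} - \frac{51}{50} e_{13} - \frac{1}{4} e_{23} + \frac{1051}{450} e_{123}
step 2: -\frac{437}{150} + \frac{659}{180} e_{1} + \frac{979}{300} e_{2} - \frac{4319}{540} e_{3} - \frac{353}{60} e_{12} + \frac{17363}{2700} e_{13} - \frac{37}{18} e_{23} + \frac{199}{100} e_{123}
step 3: -\frac{437}{150}
Answer: -\frac{437}{150}


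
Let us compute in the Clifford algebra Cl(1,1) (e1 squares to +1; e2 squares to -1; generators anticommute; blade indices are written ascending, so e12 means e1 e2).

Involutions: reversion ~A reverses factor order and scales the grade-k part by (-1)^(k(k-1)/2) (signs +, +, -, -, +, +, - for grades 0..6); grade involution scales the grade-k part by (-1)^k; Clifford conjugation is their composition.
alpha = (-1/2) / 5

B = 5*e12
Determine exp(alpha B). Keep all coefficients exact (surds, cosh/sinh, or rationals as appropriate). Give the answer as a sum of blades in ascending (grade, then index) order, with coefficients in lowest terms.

B^2 = (5)^2*(e12)^2 = 25*(+1) = 25 (a basis 2-blade squares to minus the product of its generators' squares).
B^2 = 25 — hyperbolic case — the even/odd split gives cosh and sinh: l = 5, alpha*l = -1/2, so exp(alpha B) = cosh(-1/2) + (sinh(-1/2)/5)*B = cosh(1/2) + (-sinh(1/2)/5)*B.
Answer: cosh(1/2) - sinh(1/2)*e12


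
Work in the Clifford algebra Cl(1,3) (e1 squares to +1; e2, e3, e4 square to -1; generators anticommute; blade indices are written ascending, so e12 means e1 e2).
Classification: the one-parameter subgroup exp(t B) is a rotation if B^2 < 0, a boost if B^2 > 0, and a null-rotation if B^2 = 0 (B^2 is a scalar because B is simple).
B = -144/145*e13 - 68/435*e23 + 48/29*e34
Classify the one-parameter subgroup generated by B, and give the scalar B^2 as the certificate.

B^2 term by term: the squares give (-144/145)^2*(e13)^2 + (-68/435)^2*(e23)^2 + (48/29)^2*(e34)^2 = 20736/21025*(+1) + 4624/189225*(-1) + 2304/841*(-1) = -16/9 (each basis 2-blade squares to minus the product of its generators' squares); cross terms between blades sharing an index anticommute and cancel. So B^2 = -16/9.
Answer: rotation, certificate B^2 = -16/9. Certificate logic: -16/9 is a conjugation-invariant scalar, so its sign fixes rotation versus boost versus null-rotation outright.


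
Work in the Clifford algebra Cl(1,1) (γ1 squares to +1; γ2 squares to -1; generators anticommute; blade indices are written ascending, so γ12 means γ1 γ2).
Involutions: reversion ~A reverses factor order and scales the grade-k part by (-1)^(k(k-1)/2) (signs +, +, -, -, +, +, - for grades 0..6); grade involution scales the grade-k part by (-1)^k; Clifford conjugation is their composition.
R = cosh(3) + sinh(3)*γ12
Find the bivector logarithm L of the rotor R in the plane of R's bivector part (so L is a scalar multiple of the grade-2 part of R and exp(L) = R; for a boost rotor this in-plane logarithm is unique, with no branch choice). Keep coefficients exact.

The scalar part of R is cosh(3), so cosh pins the rapidity up to sign — the sign comes from the bivector part; dividing that part by sinh of the rapidity yields the plane, and the in-plane L = rapidity * plane is unique because the two sign choices cancel.
Concretely: cosh(rapidity) = cosh(3) gives rapidity = ±3, and since rapidity/sinh(rapidity) is even the sign is immaterial: L = (rapidity/sinh(rapidity)) * <R>_2 = (3/sinh(3)) * <R>_2.
Answer: 3*γ12


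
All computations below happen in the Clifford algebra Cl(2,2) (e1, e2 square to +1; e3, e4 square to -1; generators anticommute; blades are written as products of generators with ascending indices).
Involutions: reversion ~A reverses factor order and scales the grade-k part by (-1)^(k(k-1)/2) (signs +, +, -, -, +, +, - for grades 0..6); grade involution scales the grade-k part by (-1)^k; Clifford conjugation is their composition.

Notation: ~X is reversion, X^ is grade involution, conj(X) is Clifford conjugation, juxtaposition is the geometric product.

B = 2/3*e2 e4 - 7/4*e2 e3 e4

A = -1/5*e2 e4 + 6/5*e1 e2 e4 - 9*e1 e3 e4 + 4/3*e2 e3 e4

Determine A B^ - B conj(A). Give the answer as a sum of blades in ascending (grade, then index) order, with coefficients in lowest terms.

first term: -37/15 + 4/5*e1 - 97/180*e3 + 63/4*e1 e2 - 21/10*e1 e3 + 6*e1 e2 e3
second term: 37/15 + 4/5*e1 - 97/180*e3 + 63/4*e1 e2 - 21/10*e1 e3 - 6*e1 e2 e3
Answer: -74/15 + 12*e1 e2 e3


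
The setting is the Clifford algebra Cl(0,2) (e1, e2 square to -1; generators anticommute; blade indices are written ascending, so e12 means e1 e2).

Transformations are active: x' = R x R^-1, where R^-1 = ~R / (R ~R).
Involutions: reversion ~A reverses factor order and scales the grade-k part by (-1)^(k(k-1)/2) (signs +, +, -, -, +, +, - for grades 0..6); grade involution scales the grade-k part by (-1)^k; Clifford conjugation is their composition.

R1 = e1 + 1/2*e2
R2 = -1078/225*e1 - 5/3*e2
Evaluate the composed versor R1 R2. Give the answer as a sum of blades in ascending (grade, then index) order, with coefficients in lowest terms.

Distribute over the terms of R1 (each basis-blade product reordered to ascending indices, repeated generators contracted through their squares):
(e1) R2 = 1078/225 - 5/3*e12
(1/2*e2) R2 = 5/6 + 539/225*e12
Summing the partial products and collecting blades:
Answer: 2531/450 + 164/225*e12


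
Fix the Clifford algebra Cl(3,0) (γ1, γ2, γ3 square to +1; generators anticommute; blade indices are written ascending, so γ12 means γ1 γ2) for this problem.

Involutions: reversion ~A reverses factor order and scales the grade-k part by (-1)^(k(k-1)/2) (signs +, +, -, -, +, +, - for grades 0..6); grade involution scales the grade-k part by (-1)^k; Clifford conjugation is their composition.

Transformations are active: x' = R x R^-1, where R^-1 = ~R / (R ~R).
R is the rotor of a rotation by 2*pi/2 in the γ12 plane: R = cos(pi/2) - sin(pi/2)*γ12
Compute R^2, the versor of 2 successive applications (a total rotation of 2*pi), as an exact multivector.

Rotor phase runs at HALF the rotation angle; powers of one rotor simply add phase, so after 2 steps in γ12 the phase is 2*pi/2 = pi and R^2 = cos(pi) - sin(pi)*γ12.
cos(pi) = -1 and sin(pi) = 0, so R^2 = -1. The total rotation 2*pi is 1 full turn, so every vector returns to itself, yet the rotor is -1, on the OTHER sheet of the double cover (an odd number of 2*pi turns).
Answer: -1


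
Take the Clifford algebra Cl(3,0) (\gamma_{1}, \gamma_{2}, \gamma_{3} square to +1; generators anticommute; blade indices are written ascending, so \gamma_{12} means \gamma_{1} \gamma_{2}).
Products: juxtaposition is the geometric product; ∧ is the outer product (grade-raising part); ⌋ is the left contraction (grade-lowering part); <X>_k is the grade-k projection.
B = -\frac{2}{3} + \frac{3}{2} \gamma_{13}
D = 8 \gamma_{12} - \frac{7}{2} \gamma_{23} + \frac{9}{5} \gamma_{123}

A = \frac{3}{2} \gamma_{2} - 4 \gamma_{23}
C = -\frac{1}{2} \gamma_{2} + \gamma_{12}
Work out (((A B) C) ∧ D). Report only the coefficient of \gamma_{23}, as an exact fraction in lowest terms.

step 1: -\gamma_{2} - 6 \gamma_{12} + \frac{8}{3} \gamma_{23} - \frac{9}{4} \gamma_{123}
step 2: \frac{13}{2} + 4 \gamma_{1} + \frac{43}{12} \gamma_{3} - \frac{91}{24} \gamma_{13}
step 3: 52 \gamma_{12} - \frac{91}{4} \gamma_{23} + \frac{791}{30} \gamma_{123}
Answer: -\frac{91}{4}


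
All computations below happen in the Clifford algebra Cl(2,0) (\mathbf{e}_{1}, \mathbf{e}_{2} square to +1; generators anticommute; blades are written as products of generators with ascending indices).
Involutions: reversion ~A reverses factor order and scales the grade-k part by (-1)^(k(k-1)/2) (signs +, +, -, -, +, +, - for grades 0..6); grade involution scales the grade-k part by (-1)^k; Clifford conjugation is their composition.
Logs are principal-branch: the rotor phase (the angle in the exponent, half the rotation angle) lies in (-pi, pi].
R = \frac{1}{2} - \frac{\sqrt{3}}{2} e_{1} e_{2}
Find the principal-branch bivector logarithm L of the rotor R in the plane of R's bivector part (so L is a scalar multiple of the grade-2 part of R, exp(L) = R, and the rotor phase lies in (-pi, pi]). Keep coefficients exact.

The scalar part of R is \frac{1}{2}, which pins the rotor phase on the principal branch; dividing the bivector part by the sine of that phase recovers the unit plane, and L is the phase times that plane.
Concretely: cos(phase) = \frac{1}{2} gives phase = ±\frac{\pi}{3}, and since phase/sin(phase) is even the sign is immaterial: L = (phase/sin(phase)) * <R>_2 = (\frac{2 \sqrt{3} \pi}{9}) * <R>_2.
Answer: - \frac{\pi}{3} e_{1} e_{2}


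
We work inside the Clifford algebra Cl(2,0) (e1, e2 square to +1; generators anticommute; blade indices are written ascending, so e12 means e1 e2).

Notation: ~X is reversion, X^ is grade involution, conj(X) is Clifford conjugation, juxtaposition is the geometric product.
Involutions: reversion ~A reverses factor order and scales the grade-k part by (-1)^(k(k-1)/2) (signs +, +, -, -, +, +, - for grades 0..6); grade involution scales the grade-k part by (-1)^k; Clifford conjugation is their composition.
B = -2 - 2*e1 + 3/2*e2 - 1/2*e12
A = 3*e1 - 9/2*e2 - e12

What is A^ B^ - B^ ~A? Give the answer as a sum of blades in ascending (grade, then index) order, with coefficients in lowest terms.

first term: -53/4 + 39/4*e1 - 11/2*e2 - 5/2*e12
second term: 53/4 - 9/4*e1 + 25/2*e2 - 13/2*e12
Answer: -53/2 + 12*e1 - 18*e2 + 4*e12


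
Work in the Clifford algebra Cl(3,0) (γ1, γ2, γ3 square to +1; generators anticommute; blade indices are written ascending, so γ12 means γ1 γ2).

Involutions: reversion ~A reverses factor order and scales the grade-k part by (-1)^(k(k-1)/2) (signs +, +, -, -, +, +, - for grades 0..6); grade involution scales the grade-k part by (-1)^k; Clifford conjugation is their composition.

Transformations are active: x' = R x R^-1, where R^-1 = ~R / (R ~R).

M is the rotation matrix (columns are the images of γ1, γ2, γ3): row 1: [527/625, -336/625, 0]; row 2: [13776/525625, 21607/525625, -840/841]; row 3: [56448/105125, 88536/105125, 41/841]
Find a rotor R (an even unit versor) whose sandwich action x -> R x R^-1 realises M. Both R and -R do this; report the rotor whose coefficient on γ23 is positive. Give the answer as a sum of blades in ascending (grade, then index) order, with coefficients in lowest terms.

Method: write R = a + b12*γ12 + b13*γ13 + b23*γ23 with a^2 + b12^2 + b13^2 + b23^2 = 1 (so R^-1 = ~R). Expanding the columns R e_j ~R gives tr M = 4a^2 - 1 and, from the antisymmetric part, M21 - M12 = -4a*b12, M13 - M31 = 4a*b13, M32 - M23 = -4a*b23.
Here tr M = 490439/525625, so a^2 = (1 + tr M)/4 = 254016/525625 and a = ±504/725. Taking a = 504/725: M21 - M12 = 296352/525625, M13 - M31 = -56448/105125, M32 - M23 = 193536/105125, giving b12 = -147/725, b13 = -28/145, b23 = -96/145, i.e. R = 504/725 - 147/725*γ12 - 28/145*γ13 - 96/145*γ23.
Its γ23 coefficient is negative, so report the other preimage -R.
Answer: -504/725 + 147/725*γ12 + 28/145*γ13 + 96/145*γ23. Sheet selection: the two-to-one cover makes ±R indistinguishable at the matrix level (trace 490439/525625), so uniqueness comes from the required sign on γ23.


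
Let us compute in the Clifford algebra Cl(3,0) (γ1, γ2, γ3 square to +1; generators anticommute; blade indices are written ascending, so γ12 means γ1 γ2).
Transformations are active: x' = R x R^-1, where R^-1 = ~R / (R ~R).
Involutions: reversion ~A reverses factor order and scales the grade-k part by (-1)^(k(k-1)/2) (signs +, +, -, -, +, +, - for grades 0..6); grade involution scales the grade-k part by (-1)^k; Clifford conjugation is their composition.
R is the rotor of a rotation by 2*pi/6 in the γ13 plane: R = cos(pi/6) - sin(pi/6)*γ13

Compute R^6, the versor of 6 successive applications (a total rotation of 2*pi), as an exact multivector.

The rotor phase is half the rotation angle and phases add under composition, so 6 steps in the γ13 plane accumulate phase 6*(pi/6) = pi: R^6 = cos(pi) - sin(pi)*γ13.
cos(pi) = -1 and sin(pi) = 0, so R^6 = -1. The total rotation 2*pi is 1 full turn, so every vector returns to itself, yet the rotor is -1, on the OTHER sheet of the double cover (an odd number of 2*pi turns).
Answer: -1


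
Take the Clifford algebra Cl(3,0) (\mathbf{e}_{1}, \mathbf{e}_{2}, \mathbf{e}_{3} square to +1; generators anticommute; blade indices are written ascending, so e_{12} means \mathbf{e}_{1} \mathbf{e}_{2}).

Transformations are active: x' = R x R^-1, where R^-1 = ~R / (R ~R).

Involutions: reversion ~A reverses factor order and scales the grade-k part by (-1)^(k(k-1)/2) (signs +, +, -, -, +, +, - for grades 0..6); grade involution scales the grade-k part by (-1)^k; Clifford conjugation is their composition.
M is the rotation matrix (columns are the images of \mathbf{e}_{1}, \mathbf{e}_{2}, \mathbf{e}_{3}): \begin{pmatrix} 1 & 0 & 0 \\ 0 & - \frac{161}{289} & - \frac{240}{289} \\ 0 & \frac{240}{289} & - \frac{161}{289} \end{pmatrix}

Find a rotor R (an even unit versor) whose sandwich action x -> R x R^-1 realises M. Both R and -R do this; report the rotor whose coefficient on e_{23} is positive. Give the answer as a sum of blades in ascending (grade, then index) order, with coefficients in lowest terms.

Method: write R = a + b12*e_{12} + b13*e_{13} + b23*e_{23} with a^2 + b12^2 + b13^2 + b23^2 = 1 (so R^-1 = ~R). Expanding the columns R e_j ~R gives tr M = 4a^2 - 1 and, from the antisymmetric part, M21 - M12 = -4a*b12, M13 - M31 = 4a*b13, M32 - M23 = -4a*b23.
Here tr M = -\frac{33}{289}, so a^2 = (1 + tr M)/4 = \frac{64}{289} and a = ±\frac{8}{17}. Taking a = \frac{8}{17}: M21 - M12 = 0, M13 - M31 = 0, M32 - M23 = \frac{480}{289}, giving b12 = 0, b13 = 0, b23 = -\frac{15}{17}, i.e. R = \frac{8}{17} - \frac{15}{17} e_{23}.
Its e_{23} coefficient is negative, so report the other preimage -R.
Answer: -\frac{8}{17} + \frac{15}{17} e_{23}. Why the constraint matters: R and -R act identically through the sandwich — M has trace -\frac{33}{289} either way — so only the sign condition on e_{23} picks one of the two preimages.


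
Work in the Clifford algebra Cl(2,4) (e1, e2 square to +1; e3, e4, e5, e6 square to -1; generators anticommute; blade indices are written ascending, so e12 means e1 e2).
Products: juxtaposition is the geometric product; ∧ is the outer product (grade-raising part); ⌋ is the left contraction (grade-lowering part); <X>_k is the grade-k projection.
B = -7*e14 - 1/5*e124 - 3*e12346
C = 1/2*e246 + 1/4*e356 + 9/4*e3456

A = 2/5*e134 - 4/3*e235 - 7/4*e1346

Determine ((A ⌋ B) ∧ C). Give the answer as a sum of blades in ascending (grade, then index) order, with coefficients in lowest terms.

step 1: 21/4*e2 + 6/5*e26
step 2: 21/16*e2356 + 189/16*e23456
Answer: 21/16*e2356 + 189/16*e23456


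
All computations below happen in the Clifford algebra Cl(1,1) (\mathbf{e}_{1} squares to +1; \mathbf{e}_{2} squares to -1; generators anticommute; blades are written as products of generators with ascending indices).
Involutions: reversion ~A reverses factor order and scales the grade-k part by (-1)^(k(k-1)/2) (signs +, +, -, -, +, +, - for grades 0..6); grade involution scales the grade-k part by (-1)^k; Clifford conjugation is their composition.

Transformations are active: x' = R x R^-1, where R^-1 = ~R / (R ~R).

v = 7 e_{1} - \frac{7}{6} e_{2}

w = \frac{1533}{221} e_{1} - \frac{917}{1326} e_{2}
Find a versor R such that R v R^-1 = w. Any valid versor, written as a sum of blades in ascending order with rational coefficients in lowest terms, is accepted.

Key observation: q(v) = q(w) = \frac{1715}{36} (sandwiches preserve the norm), so R = v + w = \frac{3080}{221} e_{1} - \frac{1232}{663} e_{2} works whenever it is invertible — the component of v along it is kept and (v - w)/2 reverses, sending v to w.
Answer: \frac{3080}{221} e_{1} - \frac{1232}{663} e_{2}


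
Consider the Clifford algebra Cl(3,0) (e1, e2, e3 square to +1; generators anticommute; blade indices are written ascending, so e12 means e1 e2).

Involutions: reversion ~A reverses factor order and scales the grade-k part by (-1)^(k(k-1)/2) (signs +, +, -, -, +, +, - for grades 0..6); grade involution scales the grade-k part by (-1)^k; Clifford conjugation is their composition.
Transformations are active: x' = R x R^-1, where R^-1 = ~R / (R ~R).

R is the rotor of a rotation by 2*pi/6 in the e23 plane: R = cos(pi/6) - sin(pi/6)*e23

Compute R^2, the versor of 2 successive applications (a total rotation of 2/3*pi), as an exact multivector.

Rotor phase runs at HALF the rotation angle; powers of one rotor simply add phase, so after 2 steps in e23 the phase is 2*pi/6 = pi/3 and R^2 = cos(pi/3) - sin(pi/3)*e23.
cos(pi/3) = 1/2 and sin(pi/3) = sqrt(3)/2, so R^2 = 1/2 - sqrt(3)/2*e23. The net rotation is 2/3*pi; the rotor keeps the half-angle phase exactly.
Answer: 1/2 - sqrt(3)/2*e23


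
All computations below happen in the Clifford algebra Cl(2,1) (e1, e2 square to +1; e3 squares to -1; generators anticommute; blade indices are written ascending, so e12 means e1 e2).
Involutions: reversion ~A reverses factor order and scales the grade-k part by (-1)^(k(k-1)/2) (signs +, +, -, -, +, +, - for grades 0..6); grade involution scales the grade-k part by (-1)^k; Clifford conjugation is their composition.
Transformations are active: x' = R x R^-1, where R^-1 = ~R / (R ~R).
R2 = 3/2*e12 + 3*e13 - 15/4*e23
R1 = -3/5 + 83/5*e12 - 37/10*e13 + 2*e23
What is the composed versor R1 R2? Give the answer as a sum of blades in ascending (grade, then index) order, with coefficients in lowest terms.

Distribute over the terms of R2 (each basis-blade product reordered to ascending indices, repeated generators contracted through their squares):
R1 (3/2*e12) = -249/10 - 9/10*e12 - 3*e13 - 111/20*e23
R1 (3*e13) = -111/10 - 6*e12 - 9/5*e13 - 249/5*e23
R1 (-15/4*e23) = -15/2 + 111/8*e12 - 249/4*e13 + 9/4*e23
Summing the partial products and collecting blades:
Answer: -87/2 + 279/40*e12 - 1341/20*e13 - 531/10*e23


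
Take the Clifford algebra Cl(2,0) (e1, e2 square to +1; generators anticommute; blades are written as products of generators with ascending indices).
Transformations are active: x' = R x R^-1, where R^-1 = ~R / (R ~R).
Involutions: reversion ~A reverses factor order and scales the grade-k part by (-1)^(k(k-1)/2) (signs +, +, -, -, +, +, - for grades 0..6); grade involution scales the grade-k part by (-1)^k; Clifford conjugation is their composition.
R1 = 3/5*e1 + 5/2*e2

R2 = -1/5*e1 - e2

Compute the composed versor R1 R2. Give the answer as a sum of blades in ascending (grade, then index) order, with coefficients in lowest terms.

Distribute over the terms of R1 (each basis-blade product reordered to ascending indices, repeated generators contracted through their squares):
(3/5*e1) R2 = -3/25 - 3/5*e1 e2
(5/2*e2) R2 = -5/2 + 1/2*e1 e2
Summing the partial products and collecting blades:
Answer: -131/50 - 1/10*e1 e2


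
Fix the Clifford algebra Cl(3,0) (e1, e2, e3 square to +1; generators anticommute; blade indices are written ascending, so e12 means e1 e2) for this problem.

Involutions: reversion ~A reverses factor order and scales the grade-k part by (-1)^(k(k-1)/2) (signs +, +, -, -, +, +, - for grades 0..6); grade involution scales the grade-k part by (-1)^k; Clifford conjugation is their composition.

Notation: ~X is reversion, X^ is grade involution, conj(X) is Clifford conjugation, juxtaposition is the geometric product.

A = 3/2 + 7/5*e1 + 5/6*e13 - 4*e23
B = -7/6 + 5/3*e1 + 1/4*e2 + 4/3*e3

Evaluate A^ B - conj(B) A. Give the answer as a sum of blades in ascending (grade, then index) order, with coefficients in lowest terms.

first term: -49/12 + 236/45*e1 - 119/24*e2 + 29/18*e3 - 7/20*e12 - 511/180*e13 + 14/3*e23 - 55/8*e123
second term: -49/12 - 136/45*e1 - 137/24*e2 - 43/18*e3 + 7/20*e12 + 161/180*e13 + 14/3*e23 + 55/8*e123
Answer: 124/15*e1 + 3/4*e2 + 4*e3 - 7/10*e12 - 56/15*e13 - 55/4*e123


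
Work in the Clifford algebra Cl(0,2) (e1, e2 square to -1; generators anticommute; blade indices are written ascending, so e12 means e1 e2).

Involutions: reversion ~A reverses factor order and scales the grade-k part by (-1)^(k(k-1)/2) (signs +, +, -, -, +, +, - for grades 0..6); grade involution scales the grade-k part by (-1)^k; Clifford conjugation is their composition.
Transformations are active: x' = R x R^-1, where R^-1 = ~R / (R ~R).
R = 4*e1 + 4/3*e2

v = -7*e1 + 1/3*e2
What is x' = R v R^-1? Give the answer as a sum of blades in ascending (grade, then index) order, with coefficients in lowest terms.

~R = 4*e1 + 4/3*e2, and R ~R = -160/9, so R^-1 = ~R / (-160/9).
R v = 248/9 + 32/3*e12
Answer: -27/5*e1 - 67/15*e2


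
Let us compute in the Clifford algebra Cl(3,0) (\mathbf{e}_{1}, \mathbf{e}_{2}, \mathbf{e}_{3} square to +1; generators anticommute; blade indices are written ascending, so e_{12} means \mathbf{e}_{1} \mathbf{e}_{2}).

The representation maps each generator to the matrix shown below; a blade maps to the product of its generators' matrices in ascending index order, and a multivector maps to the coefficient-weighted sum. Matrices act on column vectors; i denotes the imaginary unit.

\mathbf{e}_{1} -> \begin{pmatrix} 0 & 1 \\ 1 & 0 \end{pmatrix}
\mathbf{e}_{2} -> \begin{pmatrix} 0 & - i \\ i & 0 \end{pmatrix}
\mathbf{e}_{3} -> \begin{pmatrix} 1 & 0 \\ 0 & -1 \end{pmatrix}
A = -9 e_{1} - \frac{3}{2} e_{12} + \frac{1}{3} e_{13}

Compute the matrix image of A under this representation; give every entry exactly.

Bivector images (products of the table entries): rho(e_{12}) = rho(\mathbf{e}_{1})rho(\mathbf{e}_{2}) = \begin{pmatrix} i & 0 \\ 0 & - i \end{pmatrix}; rho(e_{13}) = rho(\mathbf{e}_{1})rho(\mathbf{e}_{3}) = \begin{pmatrix} 0 & -1 \\ 1 & 0 \end{pmatrix}.
M = (-9)*rho(e_{1}) + (-\frac{3}{2})*rho(e_{12}) + (\frac{1}{3})*rho(e_{13}), summed entrywise:
Answer: \begin{pmatrix} - \frac{3 i}{2} & - \frac{28}{3} \\ - \frac{26}{3} & \frac{3 i}{2} \end{pmatrix}


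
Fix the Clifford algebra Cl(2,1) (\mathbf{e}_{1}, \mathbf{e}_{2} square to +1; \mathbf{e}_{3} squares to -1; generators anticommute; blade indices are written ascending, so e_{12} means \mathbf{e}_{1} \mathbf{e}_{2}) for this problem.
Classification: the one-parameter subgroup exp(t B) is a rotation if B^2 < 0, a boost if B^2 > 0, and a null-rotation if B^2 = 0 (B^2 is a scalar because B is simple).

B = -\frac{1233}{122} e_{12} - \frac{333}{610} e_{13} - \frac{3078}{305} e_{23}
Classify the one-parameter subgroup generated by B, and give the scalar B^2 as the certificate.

B^2 term by term: the squares give (-\frac{1233}{122})^2*(e_{12})^2 + (-\frac{333}{610})^2*(e_{13})^2 + (-\frac{3078}{305})^2*(e_{23})^2 = \frac{1520289}{14884}*(-1) + \frac{110889}{372100}*(+1) + \frac{9474084}{93025}*(+1) = 0 (each basis 2-blade squares to minus the product of its generators' squares); cross terms between blades sharing an index anticommute and cancel. So B^2 = 0.
Answer: null-rotation, certificate B^2 = 0. No conjugation can change B^2 = 0; the sign gives the class.


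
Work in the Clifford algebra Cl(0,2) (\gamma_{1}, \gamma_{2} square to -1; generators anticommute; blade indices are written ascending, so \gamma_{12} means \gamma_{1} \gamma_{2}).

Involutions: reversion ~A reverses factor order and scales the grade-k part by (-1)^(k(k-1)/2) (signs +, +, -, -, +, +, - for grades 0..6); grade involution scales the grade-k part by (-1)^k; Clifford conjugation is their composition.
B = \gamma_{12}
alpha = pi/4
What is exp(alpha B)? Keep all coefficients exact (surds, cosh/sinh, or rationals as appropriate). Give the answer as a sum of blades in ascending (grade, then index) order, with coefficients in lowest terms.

B^2 = (1)^2*(\gamma_{12})^2 = 1*(-1) = -1 (a basis 2-blade squares to minus the product of its generators' squares).
B^2 = -1 — B^2 < 0, so the exponential closes trigonometrically: l = 1, alpha*l = \frac{\pi}{4}, so exp(alpha B) = cos(\frac{\pi}{4}) + (sin(\frac{\pi}{4})/1)*B = \frac{\sqrt{2}}{2} + (\frac{\sqrt{2}}{2})*B.
Answer: \frac{\sqrt{2}}{2} + \frac{\sqrt{2}}{2} \gamma_{12}


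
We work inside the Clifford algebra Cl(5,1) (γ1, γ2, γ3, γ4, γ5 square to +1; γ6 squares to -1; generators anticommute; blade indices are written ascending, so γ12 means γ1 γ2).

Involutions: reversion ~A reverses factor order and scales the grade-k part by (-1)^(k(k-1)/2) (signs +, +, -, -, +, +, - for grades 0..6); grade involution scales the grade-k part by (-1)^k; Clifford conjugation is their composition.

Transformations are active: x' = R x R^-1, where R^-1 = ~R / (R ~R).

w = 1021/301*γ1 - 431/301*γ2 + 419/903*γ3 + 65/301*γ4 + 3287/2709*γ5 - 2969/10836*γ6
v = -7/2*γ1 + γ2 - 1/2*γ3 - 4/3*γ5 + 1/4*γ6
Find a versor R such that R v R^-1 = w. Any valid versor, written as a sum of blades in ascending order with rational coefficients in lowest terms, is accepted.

Here q(v) = q(w) = 2191/144; the classical choice R = v + w = -65/602*γ1 - 130/301*γ2 - 65/1806*γ3 + 65/301*γ4 - 325/2709*γ5 - 65/2709*γ6 then realises v -> w under the sandwich.
Answer: -65/602*γ1 - 130/301*γ2 - 65/1806*γ3 + 65/301*γ4 - 325/2709*γ5 - 65/2709*γ6


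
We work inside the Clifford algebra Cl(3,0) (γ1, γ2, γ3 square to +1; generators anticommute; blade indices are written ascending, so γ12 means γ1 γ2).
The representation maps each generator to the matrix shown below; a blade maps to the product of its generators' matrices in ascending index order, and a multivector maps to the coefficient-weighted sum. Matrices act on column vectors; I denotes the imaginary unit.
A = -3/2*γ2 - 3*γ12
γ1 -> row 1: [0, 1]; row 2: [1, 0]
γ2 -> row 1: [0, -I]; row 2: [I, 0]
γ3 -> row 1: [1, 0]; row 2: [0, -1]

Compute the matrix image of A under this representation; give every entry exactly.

Bivector images (products of the table entries): rho(γ12) = rho(γ1)rho(γ2) = row 1: [I, 0]; row 2: [0, -I].
M = (-3/2)*rho(γ2) + (-3)*rho(γ12), summed entrywise:
Answer: row 1: [-3*I, 3*I/2]; row 2: [-3*I/2, 3*I]


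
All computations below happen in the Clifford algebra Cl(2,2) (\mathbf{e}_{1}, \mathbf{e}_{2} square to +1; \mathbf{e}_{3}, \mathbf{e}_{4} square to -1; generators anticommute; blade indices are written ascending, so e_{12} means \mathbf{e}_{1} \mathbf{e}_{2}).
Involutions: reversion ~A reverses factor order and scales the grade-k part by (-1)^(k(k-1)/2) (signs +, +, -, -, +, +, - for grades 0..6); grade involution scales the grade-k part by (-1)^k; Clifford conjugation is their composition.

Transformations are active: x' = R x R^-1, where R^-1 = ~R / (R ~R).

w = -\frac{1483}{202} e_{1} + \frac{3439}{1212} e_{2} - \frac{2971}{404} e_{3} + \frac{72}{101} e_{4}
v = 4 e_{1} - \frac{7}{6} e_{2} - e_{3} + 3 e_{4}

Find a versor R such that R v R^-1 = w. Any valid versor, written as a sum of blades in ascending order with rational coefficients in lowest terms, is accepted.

Take R = v + w = -\frac{675}{202} e_{1} + \frac{675}{404} e_{2} - \frac{3375}{404} e_{3} + \frac{375}{101} e_{4}. Because q(v) = q(w) = \frac{265}{36}, conjugation by R sends v exactly to w.
Answer: -\frac{675}{202} e_{1} + \frac{675}{404} e_{2} - \frac{3375}{404} e_{3} + \frac{375}{101} e_{4}


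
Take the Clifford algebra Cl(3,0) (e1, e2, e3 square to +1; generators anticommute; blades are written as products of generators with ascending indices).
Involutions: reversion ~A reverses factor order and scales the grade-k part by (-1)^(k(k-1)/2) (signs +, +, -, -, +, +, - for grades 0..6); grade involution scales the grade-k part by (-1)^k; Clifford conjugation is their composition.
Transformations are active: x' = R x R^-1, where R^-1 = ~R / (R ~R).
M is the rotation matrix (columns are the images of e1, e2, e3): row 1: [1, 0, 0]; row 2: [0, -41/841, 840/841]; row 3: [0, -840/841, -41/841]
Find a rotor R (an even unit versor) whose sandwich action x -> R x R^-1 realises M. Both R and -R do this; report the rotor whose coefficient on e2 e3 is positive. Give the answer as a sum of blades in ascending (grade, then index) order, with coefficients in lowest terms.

Method: write R = a + b12*e1 e2 + b13*e1 e3 + b23*e2 e3 with a^2 + b12^2 + b13^2 + b23^2 = 1 (so R^-1 = ~R). Expanding the columns R e_j ~R gives tr M = 4a^2 - 1 and, from the antisymmetric part, M21 - M12 = -4a*b12, M13 - M31 = 4a*b13, M32 - M23 = -4a*b23.
Here tr M = 759/841, so a^2 = (1 + tr M)/4 = 400/841 and a = ±20/29. Taking a = 20/29: M21 - M12 = 0, M13 - M31 = 0, M32 - M23 = -1680/841, giving b12 = 0, b13 = 0, b23 = 21/29, i.e. R = 20/29 + 21/29*e2 e3.
Its e2 e3 coefficient is already positive.
Answer: 20/29 + 21/29*e2 e3. Note: both R and -R realise this M (trace 759/841); the covering map identifies them, and the e2 e3-coefficient sign is the tie-breaker.
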